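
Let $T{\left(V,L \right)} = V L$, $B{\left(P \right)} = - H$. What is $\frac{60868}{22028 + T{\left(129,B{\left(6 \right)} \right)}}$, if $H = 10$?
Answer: $\frac{30434}{10369} \approx 2.9351$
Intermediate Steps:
$B{\left(P \right)} = -10$ ($B{\left(P \right)} = \left(-1\right) 10 = -10$)
$T{\left(V,L \right)} = L V$
$\frac{60868}{22028 + T{\left(129,B{\left(6 \right)} \right)}} = \frac{60868}{22028 - 1290} = \frac{60868}{20738} = 60868 \cdot \frac{1}{20738} = \frac{30434}{10369}$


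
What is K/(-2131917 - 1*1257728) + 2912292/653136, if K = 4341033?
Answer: 586362590571/184491598060 ≈ 3.1783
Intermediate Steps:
K/(-2131917 - 1*1257728) + 2912292/653136 = 4341033/(-2131917 - 1*1257728) + 2912292/653136 = 4341033/(-2131917 - 1257728) + 2912292*(1/653136) = 4341033/(-3389645) + 242691/54428 = 4341033*(-1/3389645) + 242691/54428 = -4341033/3389645 + 242691/54428 = 586362590571/184491598060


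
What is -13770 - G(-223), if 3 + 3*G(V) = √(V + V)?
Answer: -13769 - I*√446/3 ≈ -13769.0 - 7.0396*I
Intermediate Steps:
G(V) = -1 + √2*√V/3 (G(V) = -1 + √(V + V)/3 = -1 + √(2*V)/3 = -1 + (√2*√V)/3 = -1 + √2*√V/3)
-13770 - G(-223) = -13770 - (-1 + √2*√(-223)/3) = -13770 - (-1 + √2*(I*√223)/3) = -13770 - (-1 + I*√446/3) = -13770 + (1 - I*√446/3) = -13769 - I*√446/3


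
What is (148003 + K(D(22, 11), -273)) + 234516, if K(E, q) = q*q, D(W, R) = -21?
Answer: 457048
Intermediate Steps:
K(E, q) = q**2
(148003 + K(D(22, 11), -273)) + 234516 = (148003 + (-273)**2) + 234516 = (148003 + 74529) + 234516 = 222532 + 234516 = 457048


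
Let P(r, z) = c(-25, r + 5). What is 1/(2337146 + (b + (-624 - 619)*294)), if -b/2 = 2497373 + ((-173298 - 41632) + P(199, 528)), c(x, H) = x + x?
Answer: -1/2593082 ≈ -3.8564e-7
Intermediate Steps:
c(x, H) = 2*x
P(r, z) = -50 (P(r, z) = 2*(-25) = -50)
b = -4564786 (b = -2*(2497373 + ((-173298 - 41632) - 50)) = -2*(2497373 + (-214930 - 50)) = -2*(2497373 - 214980) = -2*2282393 = -4564786)
1/(2337146 + (b + (-624 - 619)*294)) = 1/(2337146 + (-4564786 + (-624 - 619)*294)) = 1/(2337146 + (-4564786 - 1243*294)) = 1/(2337146 + (-4564786 - 365442)) = 1/(2337146 - 4930228) = 1/(-2593082) = -1/2593082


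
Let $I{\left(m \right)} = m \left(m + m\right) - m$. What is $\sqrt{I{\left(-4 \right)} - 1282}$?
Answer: $i \sqrt{1246} \approx 35.299 i$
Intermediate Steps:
$I{\left(m \right)} = - m + 2 m^{2}$ ($I{\left(m \right)} = m 2 m - m = 2 m^{2} - m = - m + 2 m^{2}$)
$\sqrt{I{\left(-4 \right)} - 1282} = \sqrt{- 4 \left(-1 + 2 \left(-4\right)\right) - 1282} = \sqrt{- 4 \left(-1 - 8\right) - 1282} = \sqrt{\left(-4\right) \left(-9\right) - 1282} = \sqrt{36 - 1282} = \sqrt{-1246} = i \sqrt{1246}$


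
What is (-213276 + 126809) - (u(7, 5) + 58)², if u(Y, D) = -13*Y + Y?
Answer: -87143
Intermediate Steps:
u(Y, D) = -12*Y
(-213276 + 126809) - (u(7, 5) + 58)² = (-213276 + 126809) - (-12*7 + 58)² = -86467 - (-84 + 58)² = -86467 - 1*(-26)² = -86467 - 1*676 = -86467 - 676 = -87143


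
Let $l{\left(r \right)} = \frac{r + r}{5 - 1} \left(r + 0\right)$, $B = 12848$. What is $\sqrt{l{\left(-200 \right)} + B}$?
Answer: $4 \sqrt{2053} \approx 181.24$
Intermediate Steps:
$l{\left(r \right)} = \frac{r^{2}}{2}$ ($l{\left(r \right)} = \frac{2 r}{4} r = 2 r \frac{1}{4} r = \frac{r}{2} r = \frac{r^{2}}{2}$)
$\sqrt{l{\left(-200 \right)} + B} = \sqrt{\frac{\left(-200\right)^{2}}{2} + 12848} = \sqrt{\frac{1}{2} \cdot 40000 + 12848} = \sqrt{20000 + 12848} = \sqrt{32848} = 4 \sqrt{2053}$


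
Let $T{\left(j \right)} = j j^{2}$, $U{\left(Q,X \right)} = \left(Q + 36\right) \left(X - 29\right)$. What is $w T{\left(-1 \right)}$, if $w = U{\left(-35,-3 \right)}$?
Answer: $32$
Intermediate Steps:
$U{\left(Q,X \right)} = \left(-29 + X\right) \left(36 + Q\right)$ ($U{\left(Q,X \right)} = \left(36 + Q\right) \left(-29 + X\right) = \left(-29 + X\right) \left(36 + Q\right)$)
$T{\left(j \right)} = j^{3}$
$w = -32$ ($w = -1044 - -1015 + 36 \left(-3\right) - -105 = -1044 + 1015 - 108 + 105 = -32$)
$w T{\left(-1 \right)} = - 32 \left(-1\right)^{3} = \left(-32\right) \left(-1\right) = 32$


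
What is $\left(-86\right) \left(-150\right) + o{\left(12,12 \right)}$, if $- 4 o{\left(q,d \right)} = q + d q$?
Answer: $12861$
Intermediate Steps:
$o{\left(q,d \right)} = - \frac{q}{4} - \frac{d q}{4}$ ($o{\left(q,d \right)} = - \frac{q + d q}{4} = - \frac{q}{4} - \frac{d q}{4}$)
$\left(-86\right) \left(-150\right) + o{\left(12,12 \right)} = \left(-86\right) \left(-150\right) - 3 \left(1 + 12\right) = 12900 - 3 \cdot 13 = 12900 - 39 = 12861$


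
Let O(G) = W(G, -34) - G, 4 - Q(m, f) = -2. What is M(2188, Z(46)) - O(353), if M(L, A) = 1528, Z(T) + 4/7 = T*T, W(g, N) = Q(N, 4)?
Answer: 1875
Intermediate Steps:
Q(m, f) = 6 (Q(m, f) = 4 - 1*(-2) = 4 + 2 = 6)
W(g, N) = 6
Z(T) = -4/7 + T² (Z(T) = -4/7 + T*T = -4/7 + T²)
O(G) = 6 - G
M(2188, Z(46)) - O(353) = 1528 - (6 - 1*353) = 1528 - (6 - 353) = 1528 - 1*(-347) = 1528 + 347 = 1875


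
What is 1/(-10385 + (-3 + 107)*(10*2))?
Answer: -1/8305 ≈ -0.00012041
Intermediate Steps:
1/(-10385 + (-3 + 107)*(10*2)) = 1/(-10385 + 104*20) = 1/(-10385 + 2080) = 1/(-8305) = -1/8305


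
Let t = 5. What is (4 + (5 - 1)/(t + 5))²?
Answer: 484/25 ≈ 19.360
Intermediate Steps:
(4 + (5 - 1)/(t + 5))² = (4 + (5 - 1)/(5 + 5))² = (4 + 4/10)² = (4 + 4*(⅒))² = (4 + ⅖)² = (22/5)² = 484/25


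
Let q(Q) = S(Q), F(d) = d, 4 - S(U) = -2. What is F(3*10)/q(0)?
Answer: 5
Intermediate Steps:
S(U) = 6 (S(U) = 4 - 1*(-2) = 4 + 2 = 6)
q(Q) = 6
F(3*10)/q(0) = (3*10)/6 = (⅙)*30 = 5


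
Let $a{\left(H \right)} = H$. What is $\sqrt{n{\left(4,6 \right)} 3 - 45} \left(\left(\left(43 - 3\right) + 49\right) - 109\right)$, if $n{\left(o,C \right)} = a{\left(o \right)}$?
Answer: $- 20 i \sqrt{33} \approx - 114.89 i$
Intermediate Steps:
$n{\left(o,C \right)} = o$
$\sqrt{n{\left(4,6 \right)} 3 - 45} \left(\left(\left(43 - 3\right) + 49\right) - 109\right) = \sqrt{4 \cdot 3 - 45} \left(\left(\left(43 - 3\right) + 49\right) - 109\right) = \sqrt{12 - 45} \left(\left(40 + 49\right) - 109\right) = \sqrt{-33} \left(89 - 109\right) = i \sqrt{33} \left(-20\right) = - 20 i \sqrt{33}$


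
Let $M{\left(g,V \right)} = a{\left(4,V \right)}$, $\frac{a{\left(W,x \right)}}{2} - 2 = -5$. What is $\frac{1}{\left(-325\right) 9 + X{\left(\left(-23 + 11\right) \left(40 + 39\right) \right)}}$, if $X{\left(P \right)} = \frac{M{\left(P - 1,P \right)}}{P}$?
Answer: $- \frac{158}{462149} \approx -0.00034188$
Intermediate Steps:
$a{\left(W,x \right)} = -6$ ($a{\left(W,x \right)} = 4 + 2 \left(-5\right) = 4 - 10 = -6$)
$M{\left(g,V \right)} = -6$
$X{\left(P \right)} = - \frac{6}{P}$
$\frac{1}{\left(-325\right) 9 + X{\left(\left(-23 + 11\right) \left(40 + 39\right) \right)}} = \frac{1}{\left(-325\right) 9 - \frac{6}{\left(-23 + 11\right) \left(40 + 39\right)}} = \frac{1}{-2925 - \frac{6}{\left(-12\right) 79}} = \frac{1}{-2925 - \frac{6}{-948}} = \frac{1}{-2925 - - \frac{1}{158}} = \frac{1}{-2925 + \frac{1}{158}} = \frac{1}{- \frac{462149}{158}} = - \frac{158}{462149}$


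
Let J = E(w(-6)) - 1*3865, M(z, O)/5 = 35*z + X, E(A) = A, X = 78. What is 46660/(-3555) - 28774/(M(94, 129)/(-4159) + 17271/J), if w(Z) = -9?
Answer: 328344538685656/97455525039 ≈ 3369.2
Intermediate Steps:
M(z, O) = 390 + 175*z (M(z, O) = 5*(35*z + 78) = 5*(78 + 35*z) = 390 + 175*z)
J = -3874 (J = -9 - 1*3865 = -9 - 3865 = -3874)
46660/(-3555) - 28774/(M(94, 129)/(-4159) + 17271/J) = 46660/(-3555) - 28774/((390 + 175*94)/(-4159) + 17271/(-3874)) = 46660*(-1/3555) - 28774/((390 + 16450)*(-1/4159) + 17271*(-1/3874)) = -9332/711 - 28774/(16840*(-1/4159) - 17271/3874) = -9332/711 - 28774/(-16840/4159 - 17271/3874) = -9332/711 - 28774/(-137068249/16111966) = -9332/711 - 28774*(-16111966/137068249) = -9332/711 + 463605709684/137068249 = 328344538685656/97455525039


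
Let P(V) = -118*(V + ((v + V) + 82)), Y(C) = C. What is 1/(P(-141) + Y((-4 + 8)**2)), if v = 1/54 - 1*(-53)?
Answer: 27/468715 ≈ 5.7604e-5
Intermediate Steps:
v = 2863/54 (v = 1/54 + 53 = 2863/54 ≈ 53.018)
P(V) = -430169/27 - 236*V (P(V) = -118*(V + ((2863/54 + V) + 82)) = -118*(V + (7291/54 + V)) = -118*(7291/54 + 2*V) = -430169/27 - 236*V)
1/(P(-141) + Y((-4 + 8)**2)) = 1/((-430169/27 - 236*(-141)) + (-4 + 8)**2) = 1/((-430169/27 + 33276) + 4**2) = 1/(468283/27 + 16) = 1/(468715/27) = 27/468715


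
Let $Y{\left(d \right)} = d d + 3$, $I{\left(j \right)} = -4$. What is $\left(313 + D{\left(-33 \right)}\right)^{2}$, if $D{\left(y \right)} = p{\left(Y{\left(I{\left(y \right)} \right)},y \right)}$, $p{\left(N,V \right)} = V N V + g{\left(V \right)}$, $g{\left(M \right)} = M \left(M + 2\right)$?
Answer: $485188729$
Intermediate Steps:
$g{\left(M \right)} = M \left(2 + M\right)$
$Y{\left(d \right)} = 3 + d^{2}$ ($Y{\left(d \right)} = d^{2} + 3 = 3 + d^{2}$)
$p{\left(N,V \right)} = N V^{2} + V \left(2 + V\right)$ ($p{\left(N,V \right)} = V N V + V \left(2 + V\right) = N V V + V \left(2 + V\right) = N V^{2} + V \left(2 + V\right)$)
$D{\left(y \right)} = y \left(2 + 20 y\right)$ ($D{\left(y \right)} = y \left(2 + y + \left(3 + \left(-4\right)^{2}\right) y\right) = y \left(2 + y + \left(3 + 16\right) y\right) = y \left(2 + y + 19 y\right) = y \left(2 + 20 y\right)$)
$\left(313 + D{\left(-33 \right)}\right)^{2} = \left(313 + 2 \left(-33\right) \left(1 + 10 \left(-33\right)\right)\right)^{2} = \left(313 + 2 \left(-33\right) \left(1 - 330\right)\right)^{2} = \left(313 + 2 \left(-33\right) \left(-329\right)\right)^{2} = \left(313 + 21714\right)^{2} = 22027^{2} = 485188729$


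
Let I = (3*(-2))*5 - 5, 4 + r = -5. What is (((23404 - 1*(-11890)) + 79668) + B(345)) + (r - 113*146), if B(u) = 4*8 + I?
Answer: 98452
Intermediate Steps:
r = -9 (r = -4 - 5 = -9)
I = -35 (I = -6*5 - 5 = -30 - 5 = -35)
B(u) = -3 (B(u) = 4*8 - 35 = 32 - 35 = -3)
(((23404 - 1*(-11890)) + 79668) + B(345)) + (r - 113*146) = (((23404 - 1*(-11890)) + 79668) - 3) + (-9 - 113*146) = (((23404 + 11890) + 79668) - 3) + (-9 - 16498) = ((35294 + 79668) - 3) - 16507 = (114962 - 3) - 16507 = 114959 - 16507 = 98452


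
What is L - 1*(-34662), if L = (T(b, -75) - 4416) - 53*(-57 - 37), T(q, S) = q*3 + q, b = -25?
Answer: 35128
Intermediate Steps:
T(q, S) = 4*q (T(q, S) = 3*q + q = 4*q)
L = 466 (L = (4*(-25) - 4416) - 53*(-57 - 37) = (-100 - 4416) - 53*(-94) = -4516 + 4982 = 466)
L - 1*(-34662) = 466 - 1*(-34662) = 466 + 34662 = 35128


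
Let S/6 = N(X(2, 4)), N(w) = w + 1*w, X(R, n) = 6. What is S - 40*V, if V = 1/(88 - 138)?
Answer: 364/5 ≈ 72.800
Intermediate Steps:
N(w) = 2*w (N(w) = w + w = 2*w)
S = 72 (S = 6*(2*6) = 6*12 = 72)
V = -1/50 (V = 1/(-50) = -1/50 ≈ -0.020000)
S - 40*V = 72 - 40*(-1/50) = 72 + ⅘ = 364/5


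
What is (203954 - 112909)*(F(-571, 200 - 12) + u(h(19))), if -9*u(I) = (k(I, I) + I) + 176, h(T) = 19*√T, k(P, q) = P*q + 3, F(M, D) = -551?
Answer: -121362985 - 1729855*√19/9 ≈ -1.2220e+8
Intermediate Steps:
k(P, q) = 3 + P*q
u(I) = -179/9 - I/9 - I²/9 (u(I) = -(((3 + I*I) + I) + 176)/9 = -(((3 + I²) + I) + 176)/9 = -((3 + I + I²) + 176)/9 = -(179 + I + I²)/9 = -179/9 - I/9 - I²/9)
(203954 - 112909)*(F(-571, 200 - 12) + u(h(19))) = (203954 - 112909)*(-551 + (-179/9 - 19*√19/9 - (19*√19)²/9)) = 91045*(-551 + (-179/9 - 19*√19/9 - ⅑*6859)) = 91045*(-551 + (-179/9 - 19*√19/9 - 6859/9)) = 91045*(-551 + (-782 - 19*√19/9)) = 91045*(-1333 - 19*√19/9) = -121362985 - 1729855*√19/9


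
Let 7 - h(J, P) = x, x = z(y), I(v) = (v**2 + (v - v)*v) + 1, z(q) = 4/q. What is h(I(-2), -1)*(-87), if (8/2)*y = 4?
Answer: -261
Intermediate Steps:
y = 1 (y = (1/4)*4 = 1)
I(v) = 1 + v**2 (I(v) = (v**2 + 0*v) + 1 = (v**2 + 0) + 1 = v**2 + 1 = 1 + v**2)
x = 4 (x = 4/1 = 4*1 = 4)
h(J, P) = 3 (h(J, P) = 7 - 1*4 = 7 - 4 = 3)
h(I(-2), -1)*(-87) = 3*(-87) = -261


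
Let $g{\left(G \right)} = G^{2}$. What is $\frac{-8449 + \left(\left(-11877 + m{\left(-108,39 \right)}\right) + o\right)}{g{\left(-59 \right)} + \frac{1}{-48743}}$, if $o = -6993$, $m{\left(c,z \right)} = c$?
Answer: $- \frac{1336874261}{169674382} \approx -7.8791$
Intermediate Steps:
$\frac{-8449 + \left(\left(-11877 + m{\left(-108,39 \right)}\right) + o\right)}{g{\left(-59 \right)} + \frac{1}{-48743}} = \frac{-8449 - 18978}{\left(-59\right)^{2} + \frac{1}{-48743}} = \frac{-8449 - 18978}{3481 - \frac{1}{48743}} = \frac{-8449 - 18978}{\frac{169674382}{48743}} = \left(-27427\right) \frac{48743}{169674382} = - \frac{1336874261}{169674382}$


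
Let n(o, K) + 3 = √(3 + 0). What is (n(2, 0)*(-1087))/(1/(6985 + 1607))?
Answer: 28018512 - 9339504*√3 ≈ 1.1842e+7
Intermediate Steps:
n(o, K) = -3 + √3 (n(o, K) = -3 + √(3 + 0) = -3 + √3)
(n(2, 0)*(-1087))/(1/(6985 + 1607)) = ((-3 + √3)*(-1087))/(1/(6985 + 1607)) = (3261 - 1087*√3)/(1/8592) = (3261 - 1087*√3)*8592 = 28018512 - 9339504*√3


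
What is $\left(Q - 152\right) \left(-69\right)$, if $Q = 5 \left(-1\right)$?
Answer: $10833$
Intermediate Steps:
$Q = -5$
$\left(Q - 152\right) \left(-69\right) = \left(-5 - 152\right) \left(-69\right) = \left(-157\right) \left(-69\right) = 10833$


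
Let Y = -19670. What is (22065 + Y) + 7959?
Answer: 10354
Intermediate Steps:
(22065 + Y) + 7959 = (22065 - 19670) + 7959 = 2395 + 7959 = 10354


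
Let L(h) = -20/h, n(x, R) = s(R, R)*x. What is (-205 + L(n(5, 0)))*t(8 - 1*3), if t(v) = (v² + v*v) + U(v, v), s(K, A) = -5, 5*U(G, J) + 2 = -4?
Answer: -249124/25 ≈ -9965.0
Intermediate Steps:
U(G, J) = -6/5 (U(G, J) = -⅖ + (⅕)*(-4) = -⅖ - ⅘ = -6/5)
t(v) = -6/5 + 2*v² (t(v) = (v² + v*v) - 6/5 = (v² + v²) - 6/5 = 2*v² - 6/5 = -6/5 + 2*v²)
n(x, R) = -5*x
(-205 + L(n(5, 0)))*t(8 - 1*3) = (-205 - 20/((-5*5)))*(-6/5 + 2*(8 - 1*3)²) = (-205 - 20/(-25))*(-6/5 + 2*(8 - 3)²) = (-205 - 20*(-1/25))*(-6/5 + 2*5²) = (-205 + ⅘)*(-6/5 + 2*25) = -1021*(-6/5 + 50)/5 = -1021/5*244/5 = -249124/25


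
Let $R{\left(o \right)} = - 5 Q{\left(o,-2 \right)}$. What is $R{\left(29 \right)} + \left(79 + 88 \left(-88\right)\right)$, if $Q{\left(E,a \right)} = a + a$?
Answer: $-7645$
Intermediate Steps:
$Q{\left(E,a \right)} = 2 a$
$R{\left(o \right)} = 20$ ($R{\left(o \right)} = - 5 \cdot 2 \left(-2\right) = \left(-5\right) \left(-4\right) = 20$)
$R{\left(29 \right)} + \left(79 + 88 \left(-88\right)\right) = 20 + \left(79 + 88 \left(-88\right)\right) = 20 + \left(79 - 7744\right) = 20 - 7665 = -7645$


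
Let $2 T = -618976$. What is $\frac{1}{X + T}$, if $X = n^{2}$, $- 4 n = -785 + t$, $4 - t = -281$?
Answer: $- \frac{1}{293863} \approx -3.4029 \cdot 10^{-6}$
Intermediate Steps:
$T = -309488$ ($T = \frac{1}{2} \left(-618976\right) = -309488$)
$t = 285$ ($t = 4 - -281 = 4 + 281 = 285$)
$n = 125$ ($n = - \frac{-785 + 285}{4} = \left(- \frac{1}{4}\right) \left(-500\right) = 125$)
$X = 15625$ ($X = 125^{2} = 15625$)
$\frac{1}{X + T} = \frac{1}{15625 - 309488} = \frac{1}{-293863} = - \frac{1}{293863}$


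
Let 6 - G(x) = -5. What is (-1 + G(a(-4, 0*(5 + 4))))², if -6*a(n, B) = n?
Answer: 100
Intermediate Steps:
a(n, B) = -n/6
G(x) = 11 (G(x) = 6 - 1*(-5) = 6 + 5 = 11)
(-1 + G(a(-4, 0*(5 + 4))))² = (-1 + 11)² = 10² = 100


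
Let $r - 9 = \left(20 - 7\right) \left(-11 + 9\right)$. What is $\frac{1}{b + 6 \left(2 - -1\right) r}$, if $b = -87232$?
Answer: $- \frac{1}{87538} \approx -1.1424 \cdot 10^{-5}$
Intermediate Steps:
$r = -17$ ($r = 9 + \left(20 - 7\right) \left(-11 + 9\right) = 9 + 13 \left(-2\right) = 9 - 26 = -17$)
$\frac{1}{b + 6 \left(2 - -1\right) r} = \frac{1}{-87232 + 6 \left(2 - -1\right) \left(-17\right)} = \frac{1}{-87232 + 6 \left(2 + 1\right) \left(-17\right)} = \frac{1}{-87232 + 6 \cdot 3 \left(-17\right)} = \frac{1}{-87232 + 18 \left(-17\right)} = \frac{1}{-87232 - 306} = \frac{1}{-87538} = - \frac{1}{87538}$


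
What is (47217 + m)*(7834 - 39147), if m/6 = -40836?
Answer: 6193680087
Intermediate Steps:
m = -245016 (m = 6*(-40836) = -245016)
(47217 + m)*(7834 - 39147) = (47217 - 245016)*(7834 - 39147) = -197799*(-31313) = 6193680087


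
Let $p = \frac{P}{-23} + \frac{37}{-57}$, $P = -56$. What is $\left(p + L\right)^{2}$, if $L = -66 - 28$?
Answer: $\frac{14615117449}{1718721} \approx 8503.5$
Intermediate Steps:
$L = -94$ ($L = -66 - 28 = -94$)
$p = \frac{2341}{1311}$ ($p = - \frac{56}{-23} + \frac{37}{-57} = \left(-56\right) \left(- \frac{1}{23}\right) + 37 \left(- \frac{1}{57}\right) = \frac{56}{23} - \frac{37}{57} = \frac{2341}{1311} \approx 1.7857$)
$\left(p + L\right)^{2} = \left(\frac{2341}{1311} - 94\right)^{2} = \left(- \frac{120893}{1311}\right)^{2} = \frac{14615117449}{1718721}$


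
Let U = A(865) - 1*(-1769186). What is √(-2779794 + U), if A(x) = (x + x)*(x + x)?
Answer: 2*√495573 ≈ 1407.9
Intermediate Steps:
A(x) = 4*x² (A(x) = (2*x)*(2*x) = 4*x²)
U = 4762086 (U = 4*865² - 1*(-1769186) = 4*748225 + 1769186 = 2992900 + 1769186 = 4762086)
√(-2779794 + U) = √(-2779794 + 4762086) = √1982292 = 2*√495573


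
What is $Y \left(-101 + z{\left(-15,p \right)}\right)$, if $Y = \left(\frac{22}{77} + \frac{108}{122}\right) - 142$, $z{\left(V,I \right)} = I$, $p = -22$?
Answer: $\frac{7396482}{427} \approx 17322.0$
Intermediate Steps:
$Y = - \frac{60134}{427}$ ($Y = \left(22 \cdot \frac{1}{77} + 108 \cdot \frac{1}{122}\right) - 142 = \left(\frac{2}{7} + \frac{54}{61}\right) - 142 = \frac{500}{427} - 142 = - \frac{60134}{427} \approx -140.83$)
$Y \left(-101 + z{\left(-15,p \right)}\right) = - \frac{60134 \left(-101 - 22\right)}{427} = \left(- \frac{60134}{427}\right) \left(-123\right) = \frac{7396482}{427}$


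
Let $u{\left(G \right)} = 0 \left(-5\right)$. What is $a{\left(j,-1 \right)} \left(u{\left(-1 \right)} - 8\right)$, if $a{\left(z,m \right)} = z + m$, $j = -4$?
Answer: $40$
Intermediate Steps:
$a{\left(z,m \right)} = m + z$
$u{\left(G \right)} = 0$
$a{\left(j,-1 \right)} \left(u{\left(-1 \right)} - 8\right) = \left(-1 - 4\right) \left(0 - 8\right) = \left(-5\right) \left(-8\right) = 40$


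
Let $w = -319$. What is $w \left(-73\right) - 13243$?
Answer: $10044$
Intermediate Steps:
$w \left(-73\right) - 13243 = \left(-319\right) \left(-73\right) - 13243 = 23287 - 13243 = 10044$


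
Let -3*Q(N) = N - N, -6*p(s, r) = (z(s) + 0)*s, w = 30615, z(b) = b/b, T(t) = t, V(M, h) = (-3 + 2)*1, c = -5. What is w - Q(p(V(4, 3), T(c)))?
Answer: 30615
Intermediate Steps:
V(M, h) = -1 (V(M, h) = -1*1 = -1)
z(b) = 1
p(s, r) = -s/6 (p(s, r) = -(1 + 0)*s/6 = -s/6)
Q(N) = 0 (Q(N) = -(N - N)/3 = -⅓*0 = 0)
w - Q(p(V(4, 3), T(c))) = 30615 - 1*0 = 30615 + 0 = 30615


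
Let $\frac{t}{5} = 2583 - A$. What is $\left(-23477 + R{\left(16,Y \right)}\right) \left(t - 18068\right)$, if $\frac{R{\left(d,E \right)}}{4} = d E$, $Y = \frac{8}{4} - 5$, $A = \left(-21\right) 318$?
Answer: $-668341553$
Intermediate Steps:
$A = -6678$
$Y = -3$ ($Y = 8 \cdot \frac{1}{4} - 5 = 2 - 5 = -3$)
$t = 46305$ ($t = 5 \left(2583 - -6678\right) = 5 \left(2583 + 6678\right) = 5 \cdot 9261 = 46305$)
$R{\left(d,E \right)} = 4 E d$ ($R{\left(d,E \right)} = 4 d E = 4 E d$)
$\left(-23477 + R{\left(16,Y \right)}\right) \left(t - 18068\right) = \left(-23477 + 4 \left(-3\right) 16\right) \left(46305 - 18068\right) = \left(-23477 - 192\right) 28237 = \left(-23669\right) 28237 = -668341553$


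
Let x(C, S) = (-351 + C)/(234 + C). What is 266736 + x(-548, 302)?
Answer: 83756003/314 ≈ 2.6674e+5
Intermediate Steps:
x(C, S) = (-351 + C)/(234 + C)
266736 + x(-548, 302) = 266736 + (-351 - 548)/(234 - 548) = 266736 - 899/(-314) = 266736 - 1/314*(-899) = 266736 + 899/314 = 83756003/314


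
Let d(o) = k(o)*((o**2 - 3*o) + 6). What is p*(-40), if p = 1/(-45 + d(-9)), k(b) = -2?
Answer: 40/273 ≈ 0.14652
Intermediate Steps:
d(o) = -12 - 2*o**2 + 6*o (d(o) = -2*((o**2 - 3*o) + 6) = -2*(6 + o**2 - 3*o) = -12 - 2*o**2 + 6*o)
p = -1/273 (p = 1/(-45 + (-12 - 2*(-9)**2 + 6*(-9))) = 1/(-45 + (-12 - 2*81 - 54)) = 1/(-45 + (-12 - 162 - 54)) = 1/(-45 - 228) = 1/(-273) = -1/273 ≈ -0.0036630)
p*(-40) = -1/273*(-40) = 40/273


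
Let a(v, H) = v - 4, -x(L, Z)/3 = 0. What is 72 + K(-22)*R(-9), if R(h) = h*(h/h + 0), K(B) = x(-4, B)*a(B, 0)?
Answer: 72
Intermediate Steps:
x(L, Z) = 0 (x(L, Z) = -3*0 = 0)
a(v, H) = -4 + v
K(B) = 0 (K(B) = 0*(-4 + B) = 0)
R(h) = h (R(h) = h*(1 + 0) = h*1 = h)
72 + K(-22)*R(-9) = 72 + 0*(-9) = 72 + 0 = 72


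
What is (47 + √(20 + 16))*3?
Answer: 159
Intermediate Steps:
(47 + √(20 + 16))*3 = (47 + √36)*3 = (47 + 6)*3 = 53*3 = 159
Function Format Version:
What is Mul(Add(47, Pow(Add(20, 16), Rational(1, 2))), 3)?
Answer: 159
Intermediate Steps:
Mul(Add(47, Pow(Add(20, 16), Rational(1, 2))), 3) = Mul(Add(47, Pow(36, Rational(1, 2))), 3) = Mul(Add(47, 6), 3) = Mul(53, 3) = 159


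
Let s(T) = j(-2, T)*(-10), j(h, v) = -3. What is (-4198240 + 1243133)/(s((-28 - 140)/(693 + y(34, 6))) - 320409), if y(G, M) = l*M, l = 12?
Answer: 2955107/320379 ≈ 9.2238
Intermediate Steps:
y(G, M) = 12*M
s(T) = 30 (s(T) = -3*(-10) = 30)
(-4198240 + 1243133)/(s((-28 - 140)/(693 + y(34, 6))) - 320409) = (-4198240 + 1243133)/(30 - 320409) = -2955107/(-320379) = -2955107*(-1/320379) = 2955107/320379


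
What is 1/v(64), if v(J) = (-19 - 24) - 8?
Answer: -1/51 ≈ -0.019608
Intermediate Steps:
v(J) = -51 (v(J) = -43 - 8 = -51)
1/v(64) = 1/(-51) = -1/51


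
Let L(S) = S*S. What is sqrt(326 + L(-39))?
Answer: sqrt(1847) ≈ 42.977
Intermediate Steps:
L(S) = S**2
sqrt(326 + L(-39)) = sqrt(326 + (-39)**2) = sqrt(326 + 1521) = sqrt(1847)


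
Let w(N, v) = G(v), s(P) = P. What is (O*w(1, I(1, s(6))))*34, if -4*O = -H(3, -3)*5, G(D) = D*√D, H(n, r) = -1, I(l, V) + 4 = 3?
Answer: 85*I/2 ≈ 42.5*I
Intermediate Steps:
I(l, V) = -1 (I(l, V) = -4 + 3 = -1)
G(D) = D^(3/2)
w(N, v) = v^(3/2)
O = -5/4 (O = -(-1*(-1))*5/4 = -5/4 ≈ -1.2500)
(O*w(1, I(1, s(6))))*34 = -(-5)*I/4*34 = (5*I/4)*34 = 85*I/2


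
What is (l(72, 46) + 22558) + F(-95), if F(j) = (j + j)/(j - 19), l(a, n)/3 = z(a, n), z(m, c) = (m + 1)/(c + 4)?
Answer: 3384607/150 ≈ 22564.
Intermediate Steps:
z(m, c) = (1 + m)/(4 + c)
l(a, n) = 3*(1 + a)/(4 + n) (l(a, n) = 3*((1 + a)/(4 + n)) = 3*(1 + a)/(4 + n))
F(j) = 2*j/(-19 + j) (F(j) = (2*j)/(-19 + j) = 2*j/(-19 + j))
(l(72, 46) + 22558) + F(-95) = (3*(1 + 72)/(4 + 46) + 22558) + 2*(-95)/(-19 - 95) = (3*73/50 + 22558) + 2*(-95)/(-114) = (3*(1/50)*73 + 22558) + 2*(-95)*(-1/114) = (219/50 + 22558) + 5/3 = 1128119/50 + 5/3 = 3384607/150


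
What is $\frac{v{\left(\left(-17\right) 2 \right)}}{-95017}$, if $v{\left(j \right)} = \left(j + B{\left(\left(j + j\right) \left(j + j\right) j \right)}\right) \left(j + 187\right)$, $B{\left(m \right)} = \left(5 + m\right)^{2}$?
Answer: $- \frac{3781440668511}{95017} \approx -3.9798 \cdot 10^{7}$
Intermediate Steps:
$v{\left(j \right)} = \left(187 + j\right) \left(j + \left(5 + 4 j^{3}\right)^{2}\right)$ ($v{\left(j \right)} = \left(j + \left(5 + \left(j + j\right) \left(j + j\right) j\right)^{2}\right) \left(j + 187\right) = \left(j + \left(5 + 2 j 2 j j\right)^{2}\right) \left(187 + j\right) = \left(j + \left(5 + 4 j^{2} j\right)^{2}\right) \left(187 + j\right) = \left(j + \left(5 + 4 j^{3}\right)^{2}\right) \left(187 + j\right) = \left(187 + j\right) \left(j + \left(5 + 4 j^{3}\right)^{2}\right)$)
$\frac{v{\left(\left(-17\right) 2 \right)}}{-95017} = \frac{\left(\left(-17\right) 2\right)^{2} + 187 \left(\left(-17\right) 2\right) + 187 \left(5 + 4 \left(\left(-17\right) 2\right)^{3}\right)^{2} + \left(-17\right) 2 \left(5 + 4 \left(\left(-17\right) 2\right)^{3}\right)^{2}}{-95017} = \left(\left(-34\right)^{2} + 187 \left(-34\right) + 187 \left(5 + 4 \left(-34\right)^{3}\right)^{2} - 34 \left(5 + 4 \left(-34\right)^{3}\right)^{2}\right) \left(- \frac{1}{95017}\right) = \left(1156 - 6358 + 187 \left(5 + 4 \left(-39304\right)\right)^{2} - 34 \left(5 + 4 \left(-39304\right)\right)^{2}\right) \left(- \frac{1}{95017}\right) = \left(1156 - 6358 + 187 \left(5 - 157216\right)^{2} - 34 \left(5 - 157216\right)^{2}\right) \left(- \frac{1}{95017}\right) = \left(1156 - 6358 + 187 \left(-157211\right)^{2} - 34 \left(-157211\right)^{2}\right) \left(- \frac{1}{95017}\right) = \left(1156 - 6358 + 187 \cdot 24715298521 - 840320149714\right) \left(- \frac{1}{95017}\right) = \left(1156 - 6358 + 4621760823427 - 840320149714\right) \left(- \frac{1}{95017}\right) = 3781440668511 \left(- \frac{1}{95017}\right) = - \frac{3781440668511}{95017}$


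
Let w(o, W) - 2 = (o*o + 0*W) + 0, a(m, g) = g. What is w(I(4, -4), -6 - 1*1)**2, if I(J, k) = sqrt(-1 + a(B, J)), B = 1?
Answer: 25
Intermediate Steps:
I(J, k) = sqrt(-1 + J)
w(o, W) = 2 + o**2 (w(o, W) = 2 + ((o*o + 0*W) + 0) = 2 + ((o**2 + 0) + 0) = 2 + (o**2 + 0) = 2 + o**2)
w(I(4, -4), -6 - 1*1)**2 = (2 + (sqrt(-1 + 4))**2)**2 = (2 + (sqrt(3))**2)**2 = (2 + 3)**2 = 5**2 = 25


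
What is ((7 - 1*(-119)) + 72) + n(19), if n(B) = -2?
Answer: 196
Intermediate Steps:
((7 - 1*(-119)) + 72) + n(19) = ((7 - 1*(-119)) + 72) - 2 = ((7 + 119) + 72) - 2 = (126 + 72) - 2 = 198 - 2 = 196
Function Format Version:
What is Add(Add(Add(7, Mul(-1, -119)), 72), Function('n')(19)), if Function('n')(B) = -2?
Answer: 196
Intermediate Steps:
Add(Add(Add(7, Mul(-1, -119)), 72), Function('n')(19)) = Add(Add(Add(7, Mul(-1, -119)), 72), -2) = Add(Add(Add(7, 119), 72), -2) = Add(Add(126, 72), -2) = Add(198, -2) = 196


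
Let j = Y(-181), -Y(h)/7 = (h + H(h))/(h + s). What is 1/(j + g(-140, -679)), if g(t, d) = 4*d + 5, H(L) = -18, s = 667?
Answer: -486/1316153 ≈ -0.00036926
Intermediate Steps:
g(t, d) = 5 + 4*d
Y(h) = -7*(-18 + h)/(667 + h) (Y(h) = -7*(h - 18)/(h + 667) = -7*(-18 + h)/(667 + h))
j = 1393/486 (j = 7*(18 - 1*(-181))/(667 - 181) = 7*(18 + 181)/486 = 7*(1/486)*199 = 1393/486 ≈ 2.8663)
1/(j + g(-140, -679)) = 1/(1393/486 + (5 + 4*(-679))) = 1/(1393/486 + (5 - 2716)) = 1/(1393/486 - 2711) = 1/(-1316153/486) = -486/1316153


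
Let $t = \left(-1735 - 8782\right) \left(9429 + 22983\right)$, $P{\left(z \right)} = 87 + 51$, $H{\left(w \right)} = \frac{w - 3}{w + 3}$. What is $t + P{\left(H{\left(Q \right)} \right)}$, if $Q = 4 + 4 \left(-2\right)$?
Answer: $-340876866$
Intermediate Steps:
$Q = -4$ ($Q = 4 - 8 = -4$)
$H{\left(w \right)} = \frac{-3 + w}{3 + w}$
$P{\left(z \right)} = 138$
$t = -340877004$ ($t = \left(-10517\right) 32412 = -340877004$)
$t + P{\left(H{\left(Q \right)} \right)} = -340877004 + 138 = -340876866$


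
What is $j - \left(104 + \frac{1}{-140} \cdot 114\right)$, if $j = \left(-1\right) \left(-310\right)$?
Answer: $\frac{14477}{70} \approx 206.81$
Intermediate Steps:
$j = 310$
$j - \left(104 + \frac{1}{-140} \cdot 114\right) = 310 - \left(104 + \frac{1}{-140} \cdot 114\right) = 310 - \left(104 - \frac{57}{70}\right) = 310 - \frac{7223}{70} = \frac{14477}{70}$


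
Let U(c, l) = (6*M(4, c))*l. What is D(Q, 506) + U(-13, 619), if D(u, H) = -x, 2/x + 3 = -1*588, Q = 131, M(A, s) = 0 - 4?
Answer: -8779894/591 ≈ -14856.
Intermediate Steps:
M(A, s) = -4
U(c, l) = -24*l (U(c, l) = (6*(-4))*l = -24*l)
x = -2/591 (x = 2/(-3 - 1*588) = 2/(-3 - 588) = 2/(-591) = 2*(-1/591) = -2/591 ≈ -0.0033841)
D(u, H) = 2/591 (D(u, H) = -1*(-2/591) = 2/591)
D(Q, 506) + U(-13, 619) = 2/591 - 24*619 = 2/591 - 14856 = -8779894/591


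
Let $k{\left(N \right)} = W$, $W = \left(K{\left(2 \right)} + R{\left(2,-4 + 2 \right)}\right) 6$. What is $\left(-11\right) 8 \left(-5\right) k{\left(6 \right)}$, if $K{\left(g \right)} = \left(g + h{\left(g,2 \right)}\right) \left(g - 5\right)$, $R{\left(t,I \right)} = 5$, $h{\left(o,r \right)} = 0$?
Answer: $-2640$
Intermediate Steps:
$K{\left(g \right)} = g \left(-5 + g\right)$ ($K{\left(g \right)} = \left(g + 0\right) \left(g - 5\right) = g \left(-5 + g\right)$)
$W = -6$ ($W = \left(2 \left(-5 + 2\right) + 5\right) 6 = \left(2 \left(-3\right) + 5\right) 6 = \left(-6 + 5\right) 6 = \left(-1\right) 6 = -6$)
$k{\left(N \right)} = -6$
$\left(-11\right) 8 \left(-5\right) k{\left(6 \right)} = \left(-11\right) 8 \left(-5\right) \left(-6\right) = \left(-88\right) \left(-5\right) \left(-6\right) = 440 \left(-6\right) = -2640$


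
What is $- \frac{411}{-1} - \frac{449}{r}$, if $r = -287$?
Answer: $\frac{118406}{287} \approx 412.56$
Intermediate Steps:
$- \frac{411}{-1} - \frac{449}{r} = - \frac{411}{-1} - \frac{449}{-287} = \left(-411\right) \left(-1\right) - - \frac{449}{287} = 411 + \frac{449}{287} = \frac{118406}{287}$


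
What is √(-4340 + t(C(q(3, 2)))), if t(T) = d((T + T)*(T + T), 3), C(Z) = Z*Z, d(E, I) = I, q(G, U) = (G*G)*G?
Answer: I*√4337 ≈ 65.856*I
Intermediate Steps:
q(G, U) = G³ (q(G, U) = G²*G = G³)
C(Z) = Z²
t(T) = 3
√(-4340 + t(C(q(3, 2)))) = √(-4340 + 3) = √(-4337) = I*√4337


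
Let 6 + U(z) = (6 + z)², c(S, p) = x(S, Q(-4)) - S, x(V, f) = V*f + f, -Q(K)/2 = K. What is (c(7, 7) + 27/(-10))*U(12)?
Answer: 86337/5 ≈ 17267.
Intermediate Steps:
Q(K) = -2*K
x(V, f) = f + V*f
c(S, p) = 8 + 7*S (c(S, p) = (-2*(-4))*(1 + S) - S = 8*(1 + S) - S = (8 + 8*S) - S = 8 + 7*S)
U(z) = -6 + (6 + z)²
(c(7, 7) + 27/(-10))*U(12) = ((8 + 7*7) + 27/(-10))*(-6 + (6 + 12)²) = ((8 + 49) + 27*(-⅒))*(-6 + 18²) = (57 - 27/10)*(-6 + 324) = (543/10)*318 = 86337/5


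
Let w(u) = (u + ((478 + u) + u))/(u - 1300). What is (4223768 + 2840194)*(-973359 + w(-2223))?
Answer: -24223297458996492/3523 ≈ -6.8758e+12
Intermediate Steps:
w(u) = (478 + 3*u)/(-1300 + u) (w(u) = (u + (478 + 2*u))/(-1300 + u) = (478 + 3*u)/(-1300 + u))
(4223768 + 2840194)*(-973359 + w(-2223)) = (4223768 + 2840194)*(-973359 + (478 + 3*(-2223))/(-1300 - 2223)) = 7063962*(-973359 + (478 - 6669)/(-3523)) = 7063962*(-973359 - 1/3523*(-6191)) = 7063962*(-973359 + 6191/3523) = 7063962*(-3429137566/3523) = -24223297458996492/3523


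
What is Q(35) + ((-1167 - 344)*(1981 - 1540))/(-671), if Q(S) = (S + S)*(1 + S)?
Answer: 2357271/671 ≈ 3513.1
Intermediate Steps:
Q(S) = 2*S*(1 + S) (Q(S) = (2*S)*(1 + S) = 2*S*(1 + S))
Q(35) + ((-1167 - 344)*(1981 - 1540))/(-671) = 2*35*(1 + 35) + ((-1167 - 344)*(1981 - 1540))/(-671) = 2*35*36 - 1511*441*(-1/671) = 2520 - 666351*(-1/671) = 2520 + 666351/671 = 2357271/671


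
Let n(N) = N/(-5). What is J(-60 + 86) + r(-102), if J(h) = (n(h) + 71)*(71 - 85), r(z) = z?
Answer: -5116/5 ≈ -1023.2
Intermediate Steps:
n(N) = -N/5 (n(N) = N*(-1/5) = -N/5)
J(h) = -994 + 14*h/5 (J(h) = (-h/5 + 71)*(71 - 85) = (71 - h/5)*(-14) = -994 + 14*h/5)
J(-60 + 86) + r(-102) = (-994 + 14*(-60 + 86)/5) - 102 = (-994 + (14/5)*26) - 102 = (-994 + 364/5) - 102 = -4606/5 - 102 = -5116/5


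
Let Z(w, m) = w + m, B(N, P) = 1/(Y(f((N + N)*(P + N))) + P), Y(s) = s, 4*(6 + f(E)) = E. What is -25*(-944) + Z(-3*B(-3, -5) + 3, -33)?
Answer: 23567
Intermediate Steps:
f(E) = -6 + E/4
B(N, P) = 1/(-6 + P + N*(N + P)/2) (B(N, P) = 1/((-6 + ((N + N)*(P + N))/4) + P) = 1/((-6 + ((2*N)*(N + P))/4) + P) = 1/((-6 + (2*N*(N + P))/4) + P) = 1/((-6 + N*(N + P)/2) + P) = 1/(-6 + P + N*(N + P)/2))
Z(w, m) = m + w
-25*(-944) + Z(-3*B(-3, -5) + 3, -33) = -25*(-944) + (-33 + (-6/(-12 + 2*(-5) - 3*(-3 - 5)) + 3)) = 23600 + (-33 + (-6/(-12 - 10 - 3*(-8)) + 3)) = 23600 + (-33 + (-6/(-12 - 10 + 24) + 3)) = 23600 + (-33 + (-6/2 + 3)) = 23600 + (-33 + (-3*1 + 3)) = 23600 + (-33 + (-3 + 3)) = 23600 + (-33 + 0) = 23600 - 33 = 23567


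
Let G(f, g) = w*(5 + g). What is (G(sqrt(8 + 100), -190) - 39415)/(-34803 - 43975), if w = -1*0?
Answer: 39415/78778 ≈ 0.50033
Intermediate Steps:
w = 0
G(f, g) = 0 (G(f, g) = 0*(5 + g) = 0)
(G(sqrt(8 + 100), -190) - 39415)/(-34803 - 43975) = (0 - 39415)/(-34803 - 43975) = -39415/(-78778) = -39415*(-1/78778) = 39415/78778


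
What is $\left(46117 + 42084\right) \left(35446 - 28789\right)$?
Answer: $587154057$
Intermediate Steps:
$\left(46117 + 42084\right) \left(35446 - 28789\right) = 88201 \cdot 6657 = 587154057$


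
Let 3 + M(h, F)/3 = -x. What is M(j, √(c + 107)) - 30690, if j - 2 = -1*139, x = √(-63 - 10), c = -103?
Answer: -30699 - 3*I*√73 ≈ -30699.0 - 25.632*I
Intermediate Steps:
x = I*√73 (x = √(-73) = I*√73 ≈ 8.544*I)
j = -137 (j = 2 - 1*139 = 2 - 139 = -137)
M(h, F) = -9 - 3*I*√73 (M(h, F) = -9 + 3*(-I*√73) = -9 - 3*I*√73)
M(j, √(c + 107)) - 30690 = (-9 - 3*I*√73) - 30690 = -30699 - 3*I*√73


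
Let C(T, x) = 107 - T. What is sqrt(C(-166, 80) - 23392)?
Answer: I*sqrt(23119) ≈ 152.05*I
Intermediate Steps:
sqrt(C(-166, 80) - 23392) = sqrt((107 - 1*(-166)) - 23392) = sqrt((107 + 166) - 23392) = sqrt(273 - 23392) = sqrt(-23119) = I*sqrt(23119)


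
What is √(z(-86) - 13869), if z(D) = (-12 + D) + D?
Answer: I*√14053 ≈ 118.55*I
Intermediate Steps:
z(D) = -12 + 2*D
√(z(-86) - 13869) = √((-12 + 2*(-86)) - 13869) = √((-12 - 172) - 13869) = √(-184 - 13869) = √(-14053) = I*√14053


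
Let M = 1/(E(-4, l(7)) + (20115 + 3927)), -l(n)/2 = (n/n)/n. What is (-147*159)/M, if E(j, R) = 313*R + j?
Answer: -559749960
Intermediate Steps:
l(n) = -2/n (l(n) = -2*n/n/n = -2/n)
E(j, R) = j + 313*R
M = 7/167640 (M = 1/((-4 + 313*(-2/7)) + (20115 + 3927)) = 1/((-4 + 313*(-2*⅐)) + 24042) = 1/((-4 + 313*(-2/7)) + 24042) = 1/((-4 - 626/7) + 24042) = 1/(-654/7 + 24042) = 1/(167640/7) = 7/167640 ≈ 4.1756e-5)
(-147*159)/M = (-147*159)/(7/167640) = -23373*167640/7 = -559749960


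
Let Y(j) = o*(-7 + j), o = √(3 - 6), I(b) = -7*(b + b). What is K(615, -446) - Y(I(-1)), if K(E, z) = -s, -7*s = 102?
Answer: 102/7 - 7*I*√3 ≈ 14.571 - 12.124*I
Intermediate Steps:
s = -102/7 (s = -⅐*102 = -102/7 ≈ -14.571)
I(b) = -14*b
K(E, z) = 102/7 (K(E, z) = -1*(-102/7) = 102/7)
o = I*√3 (o = √(-3) = I*√3 ≈ 1.732*I)
Y(j) = I*√3*(-7 + j) (Y(j) = (I*√3)*(-7 + j) = I*√3*(-7 + j))
K(615, -446) - Y(I(-1)) = 102/7 - I*√3*(-7 - 14*(-1)) = 102/7 - I*√3*(-7 + 14) = 102/7 - I*√3*7 = 102/7 - 7*I*√3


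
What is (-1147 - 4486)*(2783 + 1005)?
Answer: -21337804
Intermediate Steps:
(-1147 - 4486)*(2783 + 1005) = -5633*3788 = -21337804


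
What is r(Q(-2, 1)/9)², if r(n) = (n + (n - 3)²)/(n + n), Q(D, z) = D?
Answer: 677329/1296 ≈ 522.63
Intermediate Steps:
r(n) = (n + (-3 + n)²)/(2*n) (r(n) = (n + (-3 + n)²)/((2*n)) = (n + (-3 + n)²)*(1/(2*n)) = (n + (-3 + n)²)/(2*n))
r(Q(-2, 1)/9)² = ((-2/9 + (-3 - 2/9)²)/(2*((-2/9))))² = ((-2*⅑ + (-3 - 2*⅑)²)/(2*((-2*⅑))))² = ((-2/9 + (-3 - 2/9)²)/(2*(-2/9)))² = ((½)*(-9/2)*(-2/9 + (-29/9)²))² = ((½)*(-9/2)*(-2/9 + 841/81))² = ((½)*(-9/2)*(823/81))² = (-823/36)² = 677329/1296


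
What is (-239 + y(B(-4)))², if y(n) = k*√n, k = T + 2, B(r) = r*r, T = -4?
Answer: 61009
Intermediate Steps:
B(r) = r²
k = -2 (k = -4 + 2 = -2)
y(n) = -2*√n
(-239 + y(B(-4)))² = (-239 - 2*√((-4)²))² = (-239 - 2*√16)² = (-239 - 2*4)² = (-239 - 8)² = (-247)² = 61009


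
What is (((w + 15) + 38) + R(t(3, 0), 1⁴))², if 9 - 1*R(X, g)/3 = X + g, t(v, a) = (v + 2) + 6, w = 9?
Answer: 2809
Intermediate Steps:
t(v, a) = 8 + v (t(v, a) = (2 + v) + 6 = 8 + v)
R(X, g) = 27 - 3*X - 3*g (R(X, g) = 27 - 3*(X + g) = 27 + (-3*X - 3*g) = 27 - 3*X - 3*g)
(((w + 15) + 38) + R(t(3, 0), 1⁴))² = (((9 + 15) + 38) + (27 - 3*(8 + 3) - 3*1⁴))² = ((24 + 38) + (27 - 3*11 - 3*1))² = (62 + (27 - 33 - 3))² = (62 - 9)² = 53² = 2809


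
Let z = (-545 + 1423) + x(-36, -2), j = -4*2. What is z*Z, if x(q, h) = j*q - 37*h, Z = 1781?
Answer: 2208440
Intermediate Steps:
j = -8
x(q, h) = -37*h - 8*q (x(q, h) = -8*q - 37*h = -37*h - 8*q)
z = 1240 (z = (-545 + 1423) + (-37*(-2) - 8*(-36)) = 878 + (74 + 288) = 878 + 362 = 1240)
z*Z = 1240*1781 = 2208440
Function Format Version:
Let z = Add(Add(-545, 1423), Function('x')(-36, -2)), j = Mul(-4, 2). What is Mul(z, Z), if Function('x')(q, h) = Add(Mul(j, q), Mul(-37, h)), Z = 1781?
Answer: 2208440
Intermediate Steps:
j = -8
Function('x')(q, h) = Add(Mul(-37, h), Mul(-8, q)) (Function('x')(q, h) = Add(Mul(-8, q), Mul(-37, h)) = Add(Mul(-37, h), Mul(-8, q)))
z = 1240 (z = Add(Add(-545, 1423), Add(Mul(-37, -2), Mul(-8, -36))) = Add(878, Add(74, 288)) = Add(878, 362) = 1240)
Mul(z, Z) = Mul(1240, 1781) = 2208440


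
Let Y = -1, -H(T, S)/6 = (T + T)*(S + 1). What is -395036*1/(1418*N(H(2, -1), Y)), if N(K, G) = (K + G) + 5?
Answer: -98759/1418 ≈ -69.647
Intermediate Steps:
H(T, S) = -12*T*(1 + S) (H(T, S) = -6*(T + T)*(S + 1) = -6*2*T*(1 + S) = -12*T*(1 + S))
N(K, G) = 5 + G + K (N(K, G) = (G + K) + 5 = 5 + G + K)
-395036*1/(1418*N(H(2, -1), Y)) = -395036*1/(1418*(5 - 1 - 12*2*(1 - 1))) = -395036*1/(1418*(5 - 1 - 12*2*0)) = -395036*1/(1418*(5 - 1 + 0)) = -395036/(4*1418) = -395036/5672 = -395036*1/5672 = -98759/1418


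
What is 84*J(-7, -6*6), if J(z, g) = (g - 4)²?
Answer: 134400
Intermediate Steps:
J(z, g) = (-4 + g)²
84*J(-7, -6*6) = 84*(-4 - 6*6)² = 84*(-4 - 36)² = 84*(-40)² = 84*1600 = 134400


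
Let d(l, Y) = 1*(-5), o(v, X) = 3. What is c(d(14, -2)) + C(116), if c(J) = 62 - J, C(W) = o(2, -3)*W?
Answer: 415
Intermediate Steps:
d(l, Y) = -5
C(W) = 3*W
c(d(14, -2)) + C(116) = (62 - 1*(-5)) + 3*116 = (62 + 5) + 348 = 67 + 348 = 415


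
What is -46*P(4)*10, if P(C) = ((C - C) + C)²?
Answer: -7360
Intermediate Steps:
P(C) = C² (P(C) = (0 + C)² = C²)
-46*P(4)*10 = -46*4²*10 = -46*16*10 = -736*10 = -7360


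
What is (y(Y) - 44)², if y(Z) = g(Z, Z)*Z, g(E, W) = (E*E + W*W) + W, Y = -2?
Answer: 3136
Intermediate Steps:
g(E, W) = W + E² + W² (g(E, W) = (E² + W²) + W = W + E² + W²)
y(Z) = Z*(Z + 2*Z²) (y(Z) = (Z + Z² + Z²)*Z = (Z + 2*Z²)*Z = Z*(Z + 2*Z²))
(y(Y) - 44)² = ((-2)²*(1 + 2*(-2)) - 44)² = (4*(1 - 4) - 44)² = (4*(-3) - 44)² = (-12 - 44)² = (-56)² = 3136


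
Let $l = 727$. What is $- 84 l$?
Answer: $-61068$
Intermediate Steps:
$- 84 l = \left(-84\right) 727 = -61068$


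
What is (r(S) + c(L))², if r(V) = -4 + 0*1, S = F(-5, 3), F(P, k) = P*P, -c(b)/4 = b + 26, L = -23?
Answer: 256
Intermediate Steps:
c(b) = -104 - 4*b (c(b) = -4*(b + 26) = -4*(26 + b) = -104 - 4*b)
F(P, k) = P²
S = 25 (S = (-5)² = 25)
r(V) = -4 (r(V) = -4 + 0 = -4)
(r(S) + c(L))² = (-4 + (-104 - 4*(-23)))² = (-4 + (-104 + 92))² = (-4 - 12)² = (-16)² = 256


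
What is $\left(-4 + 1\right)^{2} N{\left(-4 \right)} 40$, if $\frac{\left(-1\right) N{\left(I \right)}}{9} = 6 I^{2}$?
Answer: $-311040$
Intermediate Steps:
$N{\left(I \right)} = - 54 I^{2}$ ($N{\left(I \right)} = - 9 \cdot 6 I^{2} = - 54 I^{2}$)
$\left(-4 + 1\right)^{2} N{\left(-4 \right)} 40 = \left(-4 + 1\right)^{2} \left(- 54 \left(-4\right)^{2}\right) 40 = \left(-3\right)^{2} \left(\left(-54\right) 16\right) 40 = 9 \left(-864\right) 40 = \left(-7776\right) 40 = -311040$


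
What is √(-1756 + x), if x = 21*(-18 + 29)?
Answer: 5*I*√61 ≈ 39.051*I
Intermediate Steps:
x = 231 (x = 21*11 = 231)
√(-1756 + x) = √(-1756 + 231) = √(-1525) = 5*I*√61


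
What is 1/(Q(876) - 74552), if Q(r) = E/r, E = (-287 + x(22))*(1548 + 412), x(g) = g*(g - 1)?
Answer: -219/16241138 ≈ -1.3484e-5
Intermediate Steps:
x(g) = g*(-1 + g)
E = 343000 (E = (-287 + 22*(-1 + 22))*(1548 + 412) = (-287 + 22*21)*1960 = (-287 + 462)*1960 = 175*1960 = 343000)
Q(r) = 343000/r
1/(Q(876) - 74552) = 1/(343000/876 - 74552) = 1/(343000*(1/876) - 74552) = 1/(85750/219 - 74552) = 1/(-16241138/219) = -219/16241138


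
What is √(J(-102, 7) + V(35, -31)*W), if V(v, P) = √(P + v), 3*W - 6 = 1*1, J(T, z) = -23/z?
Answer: √609/21 ≈ 1.1751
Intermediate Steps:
W = 7/3 (W = 2 + (1*1)/3 = 2 + (⅓)*1 = 2 + ⅓ = 7/3 ≈ 2.3333)
√(J(-102, 7) + V(35, -31)*W) = √(-23/7 + √(-31 + 35)*(7/3)) = √(-23*⅐ + √4*(7/3)) = √(-23/7 + 2*(7/3)) = √(-23/7 + 14/3) = √(29/21) = √609/21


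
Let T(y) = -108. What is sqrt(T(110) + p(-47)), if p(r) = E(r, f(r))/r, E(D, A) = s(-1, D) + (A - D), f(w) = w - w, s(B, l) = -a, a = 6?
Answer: I*sqrt(240499)/47 ≈ 10.434*I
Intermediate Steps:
s(B, l) = -6 (s(B, l) = -1*6 = -6)
f(w) = 0
E(D, A) = -6 + A - D (E(D, A) = -6 + (A - D) = -6 + A - D)
p(r) = (-6 - r)/r (p(r) = (-6 + 0 - r)/r = (-6 - r)/r)
sqrt(T(110) + p(-47)) = sqrt(-108 + (-6 - 1*(-47))/(-47)) = sqrt(-108 - (-6 + 47)/47) = sqrt(-108 - 1/47*41) = sqrt(-108 - 41/47) = sqrt(-5117/47) = I*sqrt(240499)/47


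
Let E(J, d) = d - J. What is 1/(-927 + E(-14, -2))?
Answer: -1/915 ≈ -0.0010929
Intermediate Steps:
1/(-927 + E(-14, -2)) = 1/(-927 + (-2 - 1*(-14))) = 1/(-927 + (-2 + 14)) = 1/(-927 + 12) = 1/(-915) = -1/915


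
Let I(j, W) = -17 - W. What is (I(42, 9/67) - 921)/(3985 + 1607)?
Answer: -62855/374664 ≈ -0.16776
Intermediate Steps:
(I(42, 9/67) - 921)/(3985 + 1607) = ((-17 - 9/67) - 921)/(3985 + 1607) = ((-17 - 9/67) - 921)/5592 = ((-17 - 1*9/67) - 921)*(1/5592) = ((-17 - 9/67) - 921)*(1/5592) = (-1148/67 - 921)*(1/5592) = -62855/67*1/5592 = -62855/374664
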